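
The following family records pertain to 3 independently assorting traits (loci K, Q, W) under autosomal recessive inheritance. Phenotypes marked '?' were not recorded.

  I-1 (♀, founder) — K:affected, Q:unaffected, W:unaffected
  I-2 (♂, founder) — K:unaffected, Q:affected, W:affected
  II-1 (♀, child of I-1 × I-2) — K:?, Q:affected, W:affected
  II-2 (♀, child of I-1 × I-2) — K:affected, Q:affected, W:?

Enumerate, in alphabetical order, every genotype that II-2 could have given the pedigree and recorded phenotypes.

K/I-1 aff ·: kk
K/I-2 un ·: Kk
K/II-1 ? I-1×I-2: Kk|kk
K/II-2 aff I-1×I-2: kk
⇒ K over [I-1,I-2,II-1,II-2]: 2 consistent
Q/I-1 un ·: Qq
Q/I-2 aff ·: qq
Q/II-1 aff I-1×I-2: qq
Q/II-2 aff I-1×I-2: qq
⇒ Q over [I-1,I-2,II-1,II-2]: 1 consistent
W/I-1 un ·: Ww
W/I-2 aff ·: ww
W/II-1 aff I-1×I-2: ww
W/II-2 ? I-1×I-2: Ww|ww
⇒ W over [I-1,I-2,II-1,II-2]: 2 consistent

II-2 ∈ {kk qq Ww, kk qq ww}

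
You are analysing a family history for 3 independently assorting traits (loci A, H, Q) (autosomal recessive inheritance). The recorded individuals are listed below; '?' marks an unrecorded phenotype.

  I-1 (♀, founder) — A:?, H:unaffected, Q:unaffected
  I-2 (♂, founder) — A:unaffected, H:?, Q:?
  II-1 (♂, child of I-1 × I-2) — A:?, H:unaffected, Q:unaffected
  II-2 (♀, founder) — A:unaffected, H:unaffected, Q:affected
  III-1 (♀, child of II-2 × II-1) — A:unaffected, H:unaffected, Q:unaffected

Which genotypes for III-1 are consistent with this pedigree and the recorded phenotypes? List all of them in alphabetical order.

A/I-1 ? ·: AA|Aa|aa
A/I-2 un ·: AA|Aa
A/II-1 ? I-1×I-2: AA|Aa|aa
A/II-2 un ·: AA|Aa
A/III-1 un II-2×II-1: AA|Aa
⇒ A over [I-1,I-2,II-1,II-2,III-1]: 36 consistent
H/I-1 un ·: HH|Hh
H/I-2 ? ·: HH|Hh|hh
H/II-1 un I-1×I-2: HH|Hh
H/II-2 un ·: HH|Hh
H/III-1 un II-2×II-1: HH|Hh
⇒ H over [I-1,I-2,II-1,II-2,III-1]: 32 consistent
Q/I-1 un ·: QQ|Qq
Q/I-2 ? ·: QQ|Qq|qq
Q/II-1 un I-1×I-2: QQ|Qq
Q/II-2 aff ·: qq
Q/III-1 un II-2×II-1: Qq
⇒ Q over [I-1,I-2,II-1,II-2,III-1]: 9 consistent

III-1 ∈ {AA HH Qq, AA Hh Qq, Aa HH Qq, Aa Hh Qq}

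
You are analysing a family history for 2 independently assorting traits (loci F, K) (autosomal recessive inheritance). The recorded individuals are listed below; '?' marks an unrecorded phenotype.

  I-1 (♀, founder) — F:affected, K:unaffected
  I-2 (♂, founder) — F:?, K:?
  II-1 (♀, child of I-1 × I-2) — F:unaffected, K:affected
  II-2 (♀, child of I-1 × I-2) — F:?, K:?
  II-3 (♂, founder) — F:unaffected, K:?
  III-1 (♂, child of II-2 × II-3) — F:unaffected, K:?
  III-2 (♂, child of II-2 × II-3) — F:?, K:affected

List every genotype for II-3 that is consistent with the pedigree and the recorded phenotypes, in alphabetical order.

F/I-1 aff ·: ff
F/I-2 ? ·: FF|Ff
F/II-1 un I-1×I-2: Ff
F/II-2 ? I-1×I-2: Ff|ff
F/II-3 un ·: FF|Ff
F/III-1 un II-2×II-3: FF|Ff
F/III-2 ? II-2×II-3: FF|Ff|ff
⇒ F over [I-1,I-2,II-1,II-2,II-3,III-1,III-2]: 23 consistent
K/I-1 un ·: Kk
K/I-2 ? ·: Kk|kk
K/II-1 aff I-1×I-2: kk
K/II-2 ? I-1×I-2: Kk|kk
K/II-3 ? ·: Kk|kk
K/III-1 ? II-2×II-3: KK|Kk|kk
K/III-2 aff II-2×II-3: kk
⇒ K over [I-1,I-2,II-1,II-2,II-3,III-1,III-2]: 16 consistent

II-3 ∈ {FF Kk, FF kk, Ff Kk, Ff kk}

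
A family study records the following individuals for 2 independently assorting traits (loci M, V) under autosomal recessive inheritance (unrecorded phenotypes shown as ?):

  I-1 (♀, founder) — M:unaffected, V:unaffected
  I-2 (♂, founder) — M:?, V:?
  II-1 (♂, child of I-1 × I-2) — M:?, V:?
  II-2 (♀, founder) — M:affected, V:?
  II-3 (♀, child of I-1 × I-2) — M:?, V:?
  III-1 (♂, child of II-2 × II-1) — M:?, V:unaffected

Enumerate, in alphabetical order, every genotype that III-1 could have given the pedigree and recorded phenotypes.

III-1 ∈ {Mm VV, Mm Vv, mm VV, mm Vv}

M/I-1 un ·: MM|Mm
M/I-2 ? ·: MM|Mm|mm
M/II-1 ? I-1×I-2: MM|Mm|mm
M/II-2 aff ·: mm
M/II-3 ? I-1×I-2: MM|Mm|mm
M/III-1 ? II-2×II-1: Mm|mm
⇒ M over [I-1,I-2,II-1,II-2,II-3,III-1]: 33 consistent
V/I-1 un ·: VV|Vv
V/I-2 ? ·: VV|Vv|vv
V/II-1 ? I-1×I-2: VV|Vv|vv
V/II-2 ? ·: VV|Vv|vv
V/II-3 ? I-1×I-2: VV|Vv|vv
V/III-1 un II-2×II-1: VV|Vv
⇒ V over [I-1,I-2,II-1,II-2,II-3,III-1]: 92 consistent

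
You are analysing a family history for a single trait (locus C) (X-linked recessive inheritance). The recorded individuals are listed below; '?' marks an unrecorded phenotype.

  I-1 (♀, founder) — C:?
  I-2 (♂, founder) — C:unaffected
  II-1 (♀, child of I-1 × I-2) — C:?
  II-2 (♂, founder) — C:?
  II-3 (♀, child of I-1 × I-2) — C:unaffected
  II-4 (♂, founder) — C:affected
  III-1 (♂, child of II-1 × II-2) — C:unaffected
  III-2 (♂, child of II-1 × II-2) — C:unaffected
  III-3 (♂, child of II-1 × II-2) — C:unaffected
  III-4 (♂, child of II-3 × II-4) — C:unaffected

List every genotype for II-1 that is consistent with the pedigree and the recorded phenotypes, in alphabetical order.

C/I-1 ? ·: X^CX^C|X^CX^c|X^cX^c
C/I-2 un ·: X^CY
C/II-1 ? I-1×I-2: X^CX^C|X^CX^c
C/II-2 ? ·: X^CY|X^cY
C/II-3 un I-1×I-2: X^CX^C|X^CX^c
C/II-4 aff ·: X^cY
C/III-1 un II-1×II-2: X^CY
C/III-2 un II-1×II-2: X^CY
C/III-3 un II-1×II-2: X^CY
C/III-4 un II-3×II-4: X^CY
⇒ C over [I-1,I-2,II-1,II-2,II-3,II-4,III-1,III-2,III-3,III-4]: 12 consistent

II-1 ∈ {X^CX^C, X^CX^c}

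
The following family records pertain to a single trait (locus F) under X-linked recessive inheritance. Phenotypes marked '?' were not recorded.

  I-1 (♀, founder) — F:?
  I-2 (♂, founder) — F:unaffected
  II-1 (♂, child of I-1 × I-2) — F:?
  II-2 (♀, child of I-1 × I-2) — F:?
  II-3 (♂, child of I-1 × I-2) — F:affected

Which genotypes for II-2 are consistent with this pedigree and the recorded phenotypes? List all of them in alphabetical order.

II-2 ∈ {X^FX^F, X^FX^f}

F/I-1 ? ·: X^FX^f|X^fX^f
F/I-2 un ·: X^FY
F/II-1 ? I-1×I-2: X^FY|X^fY
F/II-2 ? I-1×I-2: X^FX^F|X^FX^f
F/II-3 aff I-1×I-2: X^fY
⇒ F over [I-1,I-2,II-1,II-2,II-3]: 5 consistent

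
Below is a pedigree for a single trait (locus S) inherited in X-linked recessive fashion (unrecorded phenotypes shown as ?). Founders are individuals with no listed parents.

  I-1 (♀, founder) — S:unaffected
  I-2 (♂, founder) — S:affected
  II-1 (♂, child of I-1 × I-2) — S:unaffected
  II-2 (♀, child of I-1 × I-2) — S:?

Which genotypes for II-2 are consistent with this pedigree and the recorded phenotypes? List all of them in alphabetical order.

S/I-1 un ·: X^SX^S|X^SX^s
S/I-2 aff ·: X^sY
S/II-1 un I-1×I-2: X^SY
S/II-2 ? I-1×I-2: X^SX^s|X^sX^s
⇒ S over [I-1,I-2,II-1,II-2]: 3 consistent

II-2 ∈ {X^SX^s, X^sX^s}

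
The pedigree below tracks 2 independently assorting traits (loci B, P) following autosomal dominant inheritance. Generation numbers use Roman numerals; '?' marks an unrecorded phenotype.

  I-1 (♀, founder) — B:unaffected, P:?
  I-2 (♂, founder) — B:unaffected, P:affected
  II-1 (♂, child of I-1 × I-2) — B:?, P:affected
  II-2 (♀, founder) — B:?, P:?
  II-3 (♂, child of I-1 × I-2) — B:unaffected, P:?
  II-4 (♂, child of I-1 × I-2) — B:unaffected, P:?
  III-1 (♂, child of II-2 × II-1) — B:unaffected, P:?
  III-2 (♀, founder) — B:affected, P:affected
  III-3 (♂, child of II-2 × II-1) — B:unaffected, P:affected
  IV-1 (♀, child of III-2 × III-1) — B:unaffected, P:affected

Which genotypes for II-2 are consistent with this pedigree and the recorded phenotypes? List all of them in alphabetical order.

B/I-1 un ·: bb
B/I-2 un ·: bb
B/II-1 ? I-1×I-2: bb
B/II-2 ? ·: bb|Bb
B/II-3 un I-1×I-2: bb
B/II-4 un I-1×I-2: bb
B/III-1 un II-2×II-1: bb
B/III-2 aff ·: Bb
B/III-3 un II-2×II-1: bb
B/IV-1 un III-2×III-1: bb
⇒ B over [I-1,I-2,II-1,II-2,II-3,II-4,III-1,III-2,III-3,IV-1]: 2 consistent
P/I-1 ? ·: pp|Pp|PP
P/I-2 aff ·: Pp|PP
P/II-1 aff I-1×I-2: Pp|PP
P/II-2 ? ·: pp|Pp|PP
P/II-3 ? I-1×I-2: pp|Pp|PP
P/II-4 ? I-1×I-2: pp|Pp|PP
P/III-1 ? II-2×II-1: pp|Pp|PP
P/III-2 aff ·: Pp|PP
P/III-3 aff II-2×II-1: Pp|PP
P/IV-1 aff III-2×III-1: Pp|PP
⇒ P over [I-1,I-2,II-1,II-2,II-3,II-4,III-1,III-2,III-3,IV-1]: 1214 consistent

II-2 ∈ {Bb PP, Bb Pp, Bb pp, bb PP, bb Pp, bb pp}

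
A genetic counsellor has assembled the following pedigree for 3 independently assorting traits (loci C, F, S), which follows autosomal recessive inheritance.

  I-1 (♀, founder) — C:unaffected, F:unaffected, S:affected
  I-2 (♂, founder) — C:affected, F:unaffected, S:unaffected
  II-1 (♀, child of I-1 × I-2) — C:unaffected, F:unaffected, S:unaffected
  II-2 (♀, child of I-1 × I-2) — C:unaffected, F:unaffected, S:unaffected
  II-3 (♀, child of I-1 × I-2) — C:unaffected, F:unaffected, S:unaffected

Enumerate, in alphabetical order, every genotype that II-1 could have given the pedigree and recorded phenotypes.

C/I-1 un ·: CC|Cc
C/I-2 aff ·: cc
C/II-1 un I-1×I-2: Cc
C/II-2 un I-1×I-2: Cc
C/II-3 un I-1×I-2: Cc
⇒ C over [I-1,I-2,II-1,II-2,II-3]: 2 consistent
F/I-1 un ·: FF|Ff
F/I-2 un ·: FF|Ff
F/II-1 un I-1×I-2: FF|Ff
F/II-2 un I-1×I-2: FF|Ff
F/II-3 un I-1×I-2: FF|Ff
⇒ F over [I-1,I-2,II-1,II-2,II-3]: 25 consistent
S/I-1 aff ·: ss
S/I-2 un ·: SS|Ss
S/II-1 un I-1×I-2: Ss
S/II-2 un I-1×I-2: Ss
S/II-3 un I-1×I-2: Ss
⇒ S over [I-1,I-2,II-1,II-2,II-3]: 2 consistent

II-1 ∈ {Cc FF Ss, Cc Ff Ss}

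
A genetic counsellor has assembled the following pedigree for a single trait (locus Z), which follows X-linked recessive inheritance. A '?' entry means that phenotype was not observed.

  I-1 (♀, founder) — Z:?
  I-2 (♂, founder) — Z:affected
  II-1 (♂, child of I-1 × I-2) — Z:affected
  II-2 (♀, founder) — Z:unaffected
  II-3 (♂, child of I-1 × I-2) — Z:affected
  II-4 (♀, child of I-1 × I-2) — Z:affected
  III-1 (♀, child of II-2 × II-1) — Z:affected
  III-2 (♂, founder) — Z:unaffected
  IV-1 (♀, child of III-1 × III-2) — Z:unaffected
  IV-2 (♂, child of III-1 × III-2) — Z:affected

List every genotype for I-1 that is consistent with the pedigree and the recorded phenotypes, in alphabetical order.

I-1 ∈ {X^ZX^z, X^zX^z}

Z/I-1 ? ·: X^ZX^z|X^zX^z
Z/I-2 aff ·: X^zY
Z/II-1 aff I-1×I-2: X^zY
Z/II-2 un ·: X^ZX^z
Z/II-3 aff I-1×I-2: X^zY
Z/II-4 aff I-1×I-2: X^zX^z
Z/III-1 aff II-2×II-1: X^zX^z
Z/III-2 un ·: X^ZY
Z/IV-1 un III-1×III-2: X^ZX^z
Z/IV-2 aff III-1×III-2: X^zY
⇒ Z over [I-1,I-2,II-1,II-2,II-3,II-4,III-1,III-2,IV-1,IV-2]: 2 consistent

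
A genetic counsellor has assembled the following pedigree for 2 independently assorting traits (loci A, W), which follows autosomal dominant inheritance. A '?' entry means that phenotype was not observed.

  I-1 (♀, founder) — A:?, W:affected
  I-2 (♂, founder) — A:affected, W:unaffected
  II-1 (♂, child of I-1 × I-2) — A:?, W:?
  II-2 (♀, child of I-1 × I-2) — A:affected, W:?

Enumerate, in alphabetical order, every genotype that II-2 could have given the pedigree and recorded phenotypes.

II-2 ∈ {AA Ww, AA ww, Aa Ww, Aa ww}

A/I-1 ? ·: aa|Aa|AA
A/I-2 aff ·: Aa|AA
A/II-1 ? I-1×I-2: aa|Aa|AA
A/II-2 aff I-1×I-2: Aa|AA
⇒ A over [I-1,I-2,II-1,II-2]: 18 consistent
W/I-1 aff ·: Ww|WW
W/I-2 un ·: ww
W/II-1 ? I-1×I-2: ww|Ww
W/II-2 ? I-1×I-2: ww|Ww
⇒ W over [I-1,I-2,II-1,II-2]: 5 consistent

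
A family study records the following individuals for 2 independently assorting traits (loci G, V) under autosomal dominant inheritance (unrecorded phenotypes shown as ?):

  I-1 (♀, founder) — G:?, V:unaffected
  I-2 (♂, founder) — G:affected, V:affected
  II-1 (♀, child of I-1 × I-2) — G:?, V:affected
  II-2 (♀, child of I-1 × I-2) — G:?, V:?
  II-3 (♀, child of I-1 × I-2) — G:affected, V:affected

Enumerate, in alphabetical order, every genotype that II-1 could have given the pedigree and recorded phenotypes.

G/I-1 ? ·: gg|Gg|GG
G/I-2 aff ·: Gg|GG
G/II-1 ? I-1×I-2: gg|Gg|GG
G/II-2 ? I-1×I-2: gg|Gg|GG
G/II-3 aff I-1×I-2: Gg|GG
⇒ G over [I-1,I-2,II-1,II-2,II-3]: 40 consistent
V/I-1 un ·: vv
V/I-2 aff ·: Vv|VV
V/II-1 aff I-1×I-2: Vv
V/II-2 ? I-1×I-2: vv|Vv
V/II-3 aff I-1×I-2: Vv
⇒ V over [I-1,I-2,II-1,II-2,II-3]: 3 consistent

II-1 ∈ {GG Vv, Gg Vv, gg Vv}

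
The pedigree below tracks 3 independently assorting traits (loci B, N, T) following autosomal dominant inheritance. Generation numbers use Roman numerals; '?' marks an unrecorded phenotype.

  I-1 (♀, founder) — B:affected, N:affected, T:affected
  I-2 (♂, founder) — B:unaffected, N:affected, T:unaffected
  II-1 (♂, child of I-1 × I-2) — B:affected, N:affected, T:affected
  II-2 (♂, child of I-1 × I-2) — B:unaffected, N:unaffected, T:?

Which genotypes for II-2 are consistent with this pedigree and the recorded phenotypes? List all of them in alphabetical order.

B/I-1 aff ·: Bb
B/I-2 un ·: bb
B/II-1 aff I-1×I-2: Bb
B/II-2 un I-1×I-2: bb
⇒ B over [I-1,I-2,II-1,II-2]: 1 consistent
N/I-1 aff ·: Nn
N/I-2 aff ·: Nn
N/II-1 aff I-1×I-2: Nn|NN
N/II-2 un I-1×I-2: nn
⇒ N over [I-1,I-2,II-1,II-2]: 2 consistent
T/I-1 aff ·: Tt|TT
T/I-2 un ·: tt
T/II-1 aff I-1×I-2: Tt
T/II-2 ? I-1×I-2: tt|Tt
⇒ T over [I-1,I-2,II-1,II-2]: 3 consistent

II-2 ∈ {bb nn Tt, bb nn tt}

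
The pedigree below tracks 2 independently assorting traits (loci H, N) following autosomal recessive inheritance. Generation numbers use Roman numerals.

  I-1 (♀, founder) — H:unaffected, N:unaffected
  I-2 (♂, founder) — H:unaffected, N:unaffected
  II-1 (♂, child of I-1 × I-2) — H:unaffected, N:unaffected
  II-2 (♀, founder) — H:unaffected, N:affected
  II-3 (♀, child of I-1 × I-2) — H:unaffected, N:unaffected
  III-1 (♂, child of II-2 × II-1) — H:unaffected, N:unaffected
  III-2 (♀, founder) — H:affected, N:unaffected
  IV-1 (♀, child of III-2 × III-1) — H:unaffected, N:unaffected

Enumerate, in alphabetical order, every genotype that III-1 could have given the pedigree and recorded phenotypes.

H/I-1 un ·: HH|Hh
H/I-2 un ·: HH|Hh
H/II-1 un I-1×I-2: HH|Hh
H/II-2 un ·: HH|Hh
H/II-3 un I-1×I-2: HH|Hh
H/III-1 un II-2×II-1: HH|Hh
H/III-2 aff ·: hh
H/IV-1 un III-2×III-1: Hh
⇒ H over [I-1,I-2,II-1,II-2,II-3,III-1,III-2,IV-1]: 45 consistent
N/I-1 un ·: NN|Nn
N/I-2 un ·: NN|Nn
N/II-1 un I-1×I-2: NN|Nn
N/II-2 aff ·: nn
N/II-3 un I-1×I-2: NN|Nn
N/III-1 un II-2×II-1: Nn
N/III-2 un ·: NN|Nn
N/IV-1 un III-2×III-1: NN|Nn
⇒ N over [I-1,I-2,II-1,II-2,II-3,III-1,III-2,IV-1]: 52 consistent

III-1 ∈ {HH Nn, Hh Nn}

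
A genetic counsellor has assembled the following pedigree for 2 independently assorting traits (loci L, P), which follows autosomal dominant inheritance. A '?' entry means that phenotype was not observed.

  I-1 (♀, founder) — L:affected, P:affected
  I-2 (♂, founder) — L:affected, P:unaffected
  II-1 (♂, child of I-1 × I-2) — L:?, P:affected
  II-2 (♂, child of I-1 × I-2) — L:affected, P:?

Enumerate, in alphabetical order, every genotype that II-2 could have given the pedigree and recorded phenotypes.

L/I-1 aff ·: Ll|LL
L/I-2 aff ·: Ll|LL
L/II-1 ? I-1×I-2: ll|Ll|LL
L/II-2 aff I-1×I-2: Ll|LL
⇒ L over [I-1,I-2,II-1,II-2]: 15 consistent
P/I-1 aff ·: Pp|PP
P/I-2 un ·: pp
P/II-1 aff I-1×I-2: Pp
P/II-2 ? I-1×I-2: pp|Pp
⇒ P over [I-1,I-2,II-1,II-2]: 3 consistent

II-2 ∈ {LL Pp, LL pp, Ll Pp, Ll pp}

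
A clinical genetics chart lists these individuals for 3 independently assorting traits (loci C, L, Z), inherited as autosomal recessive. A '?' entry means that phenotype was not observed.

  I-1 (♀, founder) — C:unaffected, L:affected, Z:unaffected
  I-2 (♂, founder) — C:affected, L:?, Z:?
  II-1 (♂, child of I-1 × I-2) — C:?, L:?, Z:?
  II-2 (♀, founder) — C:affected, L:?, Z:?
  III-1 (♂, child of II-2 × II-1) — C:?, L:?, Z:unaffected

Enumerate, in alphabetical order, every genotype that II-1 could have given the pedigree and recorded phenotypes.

C/I-1 un ·: CC|Cc
C/I-2 aff ·: cc
C/II-1 ? I-1×I-2: Cc|cc
C/II-2 aff ·: cc
C/III-1 ? II-2×II-1: Cc|cc
⇒ C over [I-1,I-2,II-1,II-2,III-1]: 5 consistent
L/I-1 aff ·: ll
L/I-2 ? ·: LL|Ll|ll
L/II-1 ? I-1×I-2: Ll|ll
L/II-2 ? ·: LL|Ll|ll
L/III-1 ? II-2×II-1: LL|Ll|ll
⇒ L over [I-1,I-2,II-1,II-2,III-1]: 22 consistent
Z/I-1 un ·: ZZ|Zz
Z/I-2 ? ·: ZZ|Zz|zz
Z/II-1 ? I-1×I-2: ZZ|Zz|zz
Z/II-2 ? ·: ZZ|Zz|zz
Z/III-1 un II-2×II-1: ZZ|Zz
⇒ Z over [I-1,I-2,II-1,II-2,III-1]: 45 consistent

II-1 ∈ {Cc Ll ZZ, Cc Ll Zz, Cc Ll zz, Cc ll ZZ, Cc ll Zz, Cc ll zz, cc Ll ZZ, cc Ll Zz, cc Ll zz, cc ll ZZ, cc ll Zz, cc ll zz}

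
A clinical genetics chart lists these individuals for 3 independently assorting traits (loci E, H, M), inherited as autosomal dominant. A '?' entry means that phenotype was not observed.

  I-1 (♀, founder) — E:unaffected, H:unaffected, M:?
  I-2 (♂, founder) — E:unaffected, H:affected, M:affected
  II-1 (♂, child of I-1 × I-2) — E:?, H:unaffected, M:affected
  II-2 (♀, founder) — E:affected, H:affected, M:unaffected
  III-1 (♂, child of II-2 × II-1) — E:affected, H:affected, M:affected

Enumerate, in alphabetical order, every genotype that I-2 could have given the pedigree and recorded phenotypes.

I-2 ∈ {ee Hh MM, ee Hh Mm}

E/I-1 un ·: ee
E/I-2 un ·: ee
E/II-1 ? I-1×I-2: ee
E/II-2 aff ·: Ee|EE
E/III-1 aff II-2×II-1: Ee
⇒ E over [I-1,I-2,II-1,II-2,III-1]: 2 consistent
H/I-1 un ·: hh
H/I-2 aff ·: Hh
H/II-1 un I-1×I-2: hh
H/II-2 aff ·: Hh|HH
H/III-1 aff II-2×II-1: Hh
⇒ H over [I-1,I-2,II-1,II-2,III-1]: 2 consistent
M/I-1 ? ·: mm|Mm|MM
M/I-2 aff ·: Mm|MM
M/II-1 aff I-1×I-2: Mm|MM
M/II-2 un ·: mm
M/III-1 aff II-2×II-1: Mm
⇒ M over [I-1,I-2,II-1,II-2,III-1]: 9 consistent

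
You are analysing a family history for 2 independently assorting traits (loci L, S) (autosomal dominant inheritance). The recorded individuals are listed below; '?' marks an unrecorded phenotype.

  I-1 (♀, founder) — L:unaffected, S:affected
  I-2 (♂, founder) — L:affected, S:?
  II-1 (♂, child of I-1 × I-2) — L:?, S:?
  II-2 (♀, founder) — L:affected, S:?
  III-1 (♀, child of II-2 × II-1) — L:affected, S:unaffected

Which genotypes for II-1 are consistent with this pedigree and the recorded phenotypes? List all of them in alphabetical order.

II-1 ∈ {Ll Ss, Ll ss, ll Ss, ll ss}

L/I-1 un ·: ll
L/I-2 aff ·: Ll|LL
L/II-1 ? I-1×I-2: ll|Ll
L/II-2 aff ·: Ll|LL
L/III-1 aff II-2×II-1: Ll|LL
⇒ L over [I-1,I-2,II-1,II-2,III-1]: 10 consistent
S/I-1 aff ·: Ss|SS
S/I-2 ? ·: ss|Ss|SS
S/II-1 ? I-1×I-2: ss|Ss
S/II-2 ? ·: ss|Ss
S/III-1 un II-2×II-1: ss
⇒ S over [I-1,I-2,II-1,II-2,III-1]: 14 consistent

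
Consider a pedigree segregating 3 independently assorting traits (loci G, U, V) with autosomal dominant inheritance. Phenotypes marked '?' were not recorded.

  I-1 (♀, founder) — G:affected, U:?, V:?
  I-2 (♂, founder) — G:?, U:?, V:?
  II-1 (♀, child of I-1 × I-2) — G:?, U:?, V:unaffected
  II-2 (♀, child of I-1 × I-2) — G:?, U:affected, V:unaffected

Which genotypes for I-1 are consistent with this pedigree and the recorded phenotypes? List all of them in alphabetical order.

I-1 ∈ {GG UU Vv, GG UU vv, GG Uu Vv, GG Uu vv, GG uu Vv, GG uu vv, Gg UU Vv, Gg UU vv, Gg Uu Vv, Gg Uu vv, Gg uu Vv, Gg uu vv}

G/I-1 aff ·: Gg|GG
G/I-2 ? ·: gg|Gg|GG
G/II-1 ? I-1×I-2: gg|Gg|GG
G/II-2 ? I-1×I-2: gg|Gg|GG
⇒ G over [I-1,I-2,II-1,II-2]: 23 consistent
U/I-1 ? ·: uu|Uu|UU
U/I-2 ? ·: uu|Uu|UU
U/II-1 ? I-1×I-2: uu|Uu|UU
U/II-2 aff I-1×I-2: Uu|UU
⇒ U over [I-1,I-2,II-1,II-2]: 21 consistent
V/I-1 ? ·: vv|Vv
V/I-2 ? ·: vv|Vv
V/II-1 un I-1×I-2: vv
V/II-2 un I-1×I-2: vv
⇒ V over [I-1,I-2,II-1,II-2]: 4 consistent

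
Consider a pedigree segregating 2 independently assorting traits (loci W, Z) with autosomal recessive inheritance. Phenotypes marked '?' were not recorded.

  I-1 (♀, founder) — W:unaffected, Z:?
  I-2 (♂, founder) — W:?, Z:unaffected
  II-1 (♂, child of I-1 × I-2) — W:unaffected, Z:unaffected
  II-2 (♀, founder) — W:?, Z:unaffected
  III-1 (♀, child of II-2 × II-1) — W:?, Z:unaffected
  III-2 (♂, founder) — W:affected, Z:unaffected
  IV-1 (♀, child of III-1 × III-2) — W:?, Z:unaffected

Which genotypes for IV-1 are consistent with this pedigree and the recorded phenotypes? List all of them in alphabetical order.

IV-1 ∈ {Ww ZZ, Ww Zz, ww ZZ, ww Zz}

W/I-1 un ·: WW|Ww
W/I-2 ? ·: WW|Ww|ww
W/II-1 un I-1×I-2: WW|Ww
W/II-2 ? ·: WW|Ww|ww
W/III-1 ? II-2×II-1: WW|Ww|ww
W/III-2 aff ·: ww
W/IV-1 ? III-1×III-2: Ww|ww
⇒ W over [I-1,I-2,II-1,II-2,III-1,III-2,IV-1]: 74 consistent
Z/I-1 ? ·: ZZ|Zz|zz
Z/I-2 un ·: ZZ|Zz
Z/II-1 un I-1×I-2: ZZ|Zz
Z/II-2 un ·: ZZ|Zz
Z/III-1 un II-2×II-1: ZZ|Zz
Z/III-2 un ·: ZZ|Zz
Z/IV-1 un III-1×III-2: ZZ|Zz
⇒ Z over [I-1,I-2,II-1,II-2,III-1,III-2,IV-1]: 110 consistent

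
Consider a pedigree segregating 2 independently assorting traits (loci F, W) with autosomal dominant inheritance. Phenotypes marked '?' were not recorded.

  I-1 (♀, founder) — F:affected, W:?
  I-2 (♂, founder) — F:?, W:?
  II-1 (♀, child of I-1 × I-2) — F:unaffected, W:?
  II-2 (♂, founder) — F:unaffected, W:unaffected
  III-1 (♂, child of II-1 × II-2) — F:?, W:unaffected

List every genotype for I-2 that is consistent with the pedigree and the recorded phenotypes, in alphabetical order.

F/I-1 aff ·: Ff
F/I-2 ? ·: ff|Ff
F/II-1 un I-1×I-2: ff
F/II-2 un ·: ff
F/III-1 ? II-1×II-2: ff
⇒ F over [I-1,I-2,II-1,II-2,III-1]: 2 consistent
W/I-1 ? ·: ww|Ww|WW
W/I-2 ? ·: ww|Ww|WW
W/II-1 ? I-1×I-2: ww|Ww
W/II-2 un ·: ww
W/III-1 un II-1×II-2: ww
⇒ W over [I-1,I-2,II-1,II-2,III-1]: 11 consistent

I-2 ∈ {Ff WW, Ff Ww, Ff ww, ff WW, ff Ww, ff ww}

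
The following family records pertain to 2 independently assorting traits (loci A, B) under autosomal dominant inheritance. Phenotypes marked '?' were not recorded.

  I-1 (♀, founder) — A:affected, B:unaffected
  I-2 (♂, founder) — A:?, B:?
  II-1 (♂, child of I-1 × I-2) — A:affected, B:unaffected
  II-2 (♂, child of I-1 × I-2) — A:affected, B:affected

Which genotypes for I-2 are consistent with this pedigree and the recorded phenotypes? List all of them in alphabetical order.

A/I-1 aff ·: Aa|AA
A/I-2 ? ·: aa|Aa|AA
A/II-1 aff I-1×I-2: Aa|AA
A/II-2 aff I-1×I-2: Aa|AA
⇒ A over [I-1,I-2,II-1,II-2]: 15 consistent
B/I-1 un ·: bb
B/I-2 ? ·: Bb
B/II-1 un I-1×I-2: bb
B/II-2 aff I-1×I-2: Bb
⇒ B over [I-1,I-2,II-1,II-2]: 1 consistent

I-2 ∈ {AA Bb, Aa Bb, aa Bb}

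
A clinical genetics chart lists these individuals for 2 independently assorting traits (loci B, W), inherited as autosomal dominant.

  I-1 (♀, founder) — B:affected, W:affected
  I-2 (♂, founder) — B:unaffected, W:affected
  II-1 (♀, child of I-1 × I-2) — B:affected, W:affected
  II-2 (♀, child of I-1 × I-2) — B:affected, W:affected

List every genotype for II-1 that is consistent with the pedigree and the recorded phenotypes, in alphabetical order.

B/I-1 aff ·: Bb|BB
B/I-2 un ·: bb
B/II-1 aff I-1×I-2: Bb
B/II-2 aff I-1×I-2: Bb
⇒ B over [I-1,I-2,II-1,II-2]: 2 consistent
W/I-1 aff ·: Ww|WW
W/I-2 aff ·: Ww|WW
W/II-1 aff I-1×I-2: Ww|WW
W/II-2 aff I-1×I-2: Ww|WW
⇒ W over [I-1,I-2,II-1,II-2]: 13 consistent

II-1 ∈ {Bb WW, Bb Ww}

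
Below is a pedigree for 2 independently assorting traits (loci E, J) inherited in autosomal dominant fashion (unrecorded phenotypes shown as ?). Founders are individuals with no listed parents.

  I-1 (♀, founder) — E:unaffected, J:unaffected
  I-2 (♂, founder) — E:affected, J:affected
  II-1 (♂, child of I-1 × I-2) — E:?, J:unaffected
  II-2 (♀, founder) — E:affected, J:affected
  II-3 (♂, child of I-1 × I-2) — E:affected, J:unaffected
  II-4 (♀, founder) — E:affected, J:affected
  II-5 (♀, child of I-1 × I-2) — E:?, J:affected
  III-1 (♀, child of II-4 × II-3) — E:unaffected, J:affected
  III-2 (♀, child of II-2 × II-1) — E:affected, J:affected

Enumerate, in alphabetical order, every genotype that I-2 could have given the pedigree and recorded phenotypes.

E/I-1 un ·: ee
E/I-2 aff ·: Ee|EE
E/II-1 ? I-1×I-2: ee|Ee
E/II-2 aff ·: Ee|EE
E/II-3 aff I-1×I-2: Ee
E/II-4 aff ·: Ee
E/II-5 ? I-1×I-2: ee|Ee
E/III-1 un II-4×II-3: ee
E/III-2 aff II-2×II-1: Ee|EE
⇒ E over [I-1,I-2,II-1,II-2,II-3,II-4,II-5,III-1,III-2]: 16 consistent
J/I-1 un ·: jj
J/I-2 aff ·: Jj
J/II-1 un I-1×I-2: jj
J/II-2 aff ·: Jj|JJ
J/II-3 un I-1×I-2: jj
J/II-4 aff ·: Jj|JJ
J/II-5 aff I-1×I-2: Jj
J/III-1 aff II-4×II-3: Jj
J/III-2 aff II-2×II-1: Jj
⇒ J over [I-1,I-2,II-1,II-2,II-3,II-4,II-5,III-1,III-2]: 4 consistent

I-2 ∈ {EE Jj, Ee Jj}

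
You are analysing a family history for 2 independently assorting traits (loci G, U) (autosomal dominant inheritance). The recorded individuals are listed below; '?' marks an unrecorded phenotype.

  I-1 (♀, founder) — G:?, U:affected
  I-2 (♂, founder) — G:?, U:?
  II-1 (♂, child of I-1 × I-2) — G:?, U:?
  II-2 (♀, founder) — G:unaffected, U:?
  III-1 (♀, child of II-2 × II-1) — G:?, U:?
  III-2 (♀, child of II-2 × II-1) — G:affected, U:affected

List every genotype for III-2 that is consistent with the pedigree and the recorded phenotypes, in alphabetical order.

III-2 ∈ {Gg UU, Gg Uu}

G/I-1 ? ·: gg|Gg|GG
G/I-2 ? ·: gg|Gg|GG
G/II-1 ? I-1×I-2: Gg|GG
G/II-2 un ·: gg
G/III-1 ? II-2×II-1: gg|Gg
G/III-2 aff II-2×II-1: Gg
⇒ G over [I-1,I-2,II-1,II-2,III-1,III-2]: 18 consistent
U/I-1 aff ·: Uu|UU
U/I-2 ? ·: uu|Uu|UU
U/II-1 ? I-1×I-2: uu|Uu|UU
U/II-2 ? ·: uu|Uu|UU
U/III-1 ? II-2×II-1: uu|Uu|UU
U/III-2 aff II-2×II-1: Uu|UU
⇒ U over [I-1,I-2,II-1,II-2,III-1,III-2]: 90 consistent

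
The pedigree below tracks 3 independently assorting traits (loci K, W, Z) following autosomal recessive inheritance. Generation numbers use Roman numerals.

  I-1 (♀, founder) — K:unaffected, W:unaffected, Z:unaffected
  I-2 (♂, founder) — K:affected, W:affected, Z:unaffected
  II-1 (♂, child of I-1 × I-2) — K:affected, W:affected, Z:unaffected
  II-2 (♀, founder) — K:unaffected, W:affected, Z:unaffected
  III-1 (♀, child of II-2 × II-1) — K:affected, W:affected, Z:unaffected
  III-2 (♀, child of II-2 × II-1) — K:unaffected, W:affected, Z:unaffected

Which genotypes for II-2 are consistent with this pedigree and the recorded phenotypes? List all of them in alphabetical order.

II-2 ∈ {Kk ww ZZ, Kk ww Zz}

K/I-1 un ·: Kk
K/I-2 aff ·: kk
K/II-1 aff I-1×I-2: kk
K/II-2 un ·: Kk
K/III-1 aff II-2×II-1: kk
K/III-2 un II-2×II-1: Kk
⇒ K over [I-1,I-2,II-1,II-2,III-1,III-2]: 1 consistent
W/I-1 un ·: Ww
W/I-2 aff ·: ww
W/II-1 aff I-1×I-2: ww
W/II-2 aff ·: ww
W/III-1 aff II-2×II-1: ww
W/III-2 aff II-2×II-1: ww
⇒ W over [I-1,I-2,II-1,II-2,III-1,III-2]: 1 consistent
Z/I-1 un ·: ZZ|Zz
Z/I-2 un ·: ZZ|Zz
Z/II-1 un I-1×I-2: ZZ|Zz
Z/II-2 un ·: ZZ|Zz
Z/III-1 un II-2×II-1: ZZ|Zz
Z/III-2 un II-2×II-1: ZZ|Zz
⇒ Z over [I-1,I-2,II-1,II-2,III-1,III-2]: 44 consistent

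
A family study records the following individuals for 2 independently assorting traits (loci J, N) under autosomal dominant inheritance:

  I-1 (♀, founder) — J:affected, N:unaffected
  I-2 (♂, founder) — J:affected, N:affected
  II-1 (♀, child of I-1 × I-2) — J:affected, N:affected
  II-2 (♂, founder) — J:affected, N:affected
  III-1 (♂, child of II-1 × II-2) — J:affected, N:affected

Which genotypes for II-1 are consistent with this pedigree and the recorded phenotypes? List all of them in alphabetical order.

J/I-1 aff ·: Jj|JJ
J/I-2 aff ·: Jj|JJ
J/II-1 aff I-1×I-2: Jj|JJ
J/II-2 aff ·: Jj|JJ
J/III-1 aff II-1×II-2: Jj|JJ
⇒ J over [I-1,I-2,II-1,II-2,III-1]: 24 consistent
N/I-1 un ·: nn
N/I-2 aff ·: Nn|NN
N/II-1 aff I-1×I-2: Nn
N/II-2 aff ·: Nn|NN
N/III-1 aff II-1×II-2: Nn|NN
⇒ N over [I-1,I-2,II-1,II-2,III-1]: 8 consistent

II-1 ∈ {JJ Nn, Jj Nn}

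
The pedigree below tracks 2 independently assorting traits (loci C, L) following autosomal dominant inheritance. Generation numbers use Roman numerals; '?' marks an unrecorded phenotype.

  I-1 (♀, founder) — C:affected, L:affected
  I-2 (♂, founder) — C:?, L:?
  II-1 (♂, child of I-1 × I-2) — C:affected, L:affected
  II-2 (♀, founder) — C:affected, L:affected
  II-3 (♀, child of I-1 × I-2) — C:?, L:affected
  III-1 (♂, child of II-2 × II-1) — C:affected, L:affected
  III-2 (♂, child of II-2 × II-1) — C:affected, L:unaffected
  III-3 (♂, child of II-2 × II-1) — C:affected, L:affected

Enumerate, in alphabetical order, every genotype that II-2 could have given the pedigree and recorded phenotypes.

C/I-1 aff ·: Cc|CC
C/I-2 ? ·: cc|Cc|CC
C/II-1 aff I-1×I-2: Cc|CC
C/II-2 aff ·: Cc|CC
C/II-3 ? I-1×I-2: cc|Cc|CC
C/III-1 aff II-2×II-1: Cc|CC
C/III-2 aff II-2×II-1: Cc|CC
C/III-3 aff II-2×II-1: Cc|CC
⇒ C over [I-1,I-2,II-1,II-2,II-3,III-1,III-2,III-3]: 232 consistent
L/I-1 aff ·: Ll|LL
L/I-2 ? ·: ll|Ll|LL
L/II-1 aff I-1×I-2: Ll
L/II-2 aff ·: Ll
L/II-3 aff I-1×I-2: Ll|LL
L/III-1 aff II-2×II-1: Ll|LL
L/III-2 un II-2×II-1: ll
L/III-3 aff II-2×II-1: Ll|LL
⇒ L over [I-1,I-2,II-1,II-2,II-3,III-1,III-2,III-3]: 32 consistent

II-2 ∈ {CC Ll, Cc Ll}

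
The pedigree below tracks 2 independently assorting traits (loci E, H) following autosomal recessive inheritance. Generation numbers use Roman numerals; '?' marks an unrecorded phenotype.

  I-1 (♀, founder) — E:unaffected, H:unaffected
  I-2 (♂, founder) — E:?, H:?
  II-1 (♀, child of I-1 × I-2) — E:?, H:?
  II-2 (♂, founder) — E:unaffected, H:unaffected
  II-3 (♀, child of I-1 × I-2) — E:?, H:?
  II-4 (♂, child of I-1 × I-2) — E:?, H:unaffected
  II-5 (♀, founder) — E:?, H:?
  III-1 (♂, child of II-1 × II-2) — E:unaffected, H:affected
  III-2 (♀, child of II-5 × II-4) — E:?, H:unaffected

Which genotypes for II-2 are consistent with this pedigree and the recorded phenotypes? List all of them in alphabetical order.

E/I-1 un ·: EE|Ee
E/I-2 ? ·: EE|Ee|ee
E/II-1 ? I-1×I-2: EE|Ee|ee
E/II-2 un ·: EE|Ee
E/II-3 ? I-1×I-2: EE|Ee|ee
E/II-4 ? I-1×I-2: EE|Ee|ee
E/II-5 ? ·: EE|Ee|ee
E/III-1 un II-1×II-2: EE|Ee
E/III-2 ? II-5×II-4: EE|Ee|ee
⇒ E over [I-1,I-2,II-1,II-2,II-3,II-4,II-5,III-1,III-2]: 885 consistent
H/I-1 un ·: HH|Hh
H/I-2 ? ·: HH|Hh|hh
H/II-1 ? I-1×I-2: Hh|hh
H/II-2 un ·: Hh
H/II-3 ? I-1×I-2: HH|Hh|hh
H/II-4 un I-1×I-2: HH|Hh
H/II-5 ? ·: HH|Hh|hh
H/III-1 aff II-1×II-2: hh
H/III-2 un II-5×II-4: HH|Hh
⇒ H over [I-1,I-2,II-1,II-2,II-3,II-4,II-5,III-1,III-2]: 115 consistent

II-2 ∈ {EE Hh, Ee Hh}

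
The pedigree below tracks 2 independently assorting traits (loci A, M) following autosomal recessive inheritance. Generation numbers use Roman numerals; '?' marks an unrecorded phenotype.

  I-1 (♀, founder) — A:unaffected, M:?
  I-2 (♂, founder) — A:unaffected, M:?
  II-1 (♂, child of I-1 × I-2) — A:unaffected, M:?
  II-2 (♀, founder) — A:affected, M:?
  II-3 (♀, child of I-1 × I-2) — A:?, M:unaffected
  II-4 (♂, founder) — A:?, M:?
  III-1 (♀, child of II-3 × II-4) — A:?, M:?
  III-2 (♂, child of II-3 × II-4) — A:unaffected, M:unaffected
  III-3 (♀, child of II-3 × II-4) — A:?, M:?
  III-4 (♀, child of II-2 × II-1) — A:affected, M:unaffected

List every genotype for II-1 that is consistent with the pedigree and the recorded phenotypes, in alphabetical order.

A/I-1 un ·: AA|Aa
A/I-2 un ·: AA|Aa
A/II-1 un I-1×I-2: Aa
A/II-2 aff ·: aa
A/II-3 ? I-1×I-2: AA|Aa|aa
A/II-4 ? ·: AA|Aa|aa
A/III-1 ? II-3×II-4: AA|Aa|aa
A/III-2 un II-3×II-4: AA|Aa
A/III-3 ? II-3×II-4: AA|Aa|aa
A/III-4 aff II-2×II-1: aa
⇒ A over [I-1,I-2,II-1,II-2,II-3,II-4,III-1,III-2,III-3,III-4]: 125 consistent
M/I-1 ? ·: MM|Mm|mm
M/I-2 ? ·: MM|Mm|mm
M/II-1 ? I-1×I-2: MM|Mm|mm
M/II-2 ? ·: MM|Mm|mm
M/II-3 un I-1×I-2: MM|Mm
M/II-4 ? ·: MM|Mm|mm
M/III-1 ? II-3×II-4: MM|Mm|mm
M/III-2 un II-3×II-4: MM|Mm
M/III-3 ? II-3×II-4: MM|Mm|mm
M/III-4 un II-2×II-1: MM|Mm
⇒ M over [I-1,I-2,II-1,II-2,II-3,II-4,III-1,III-2,III-3,III-4]: 1920 consistent

II-1 ∈ {Aa MM, Aa Mm, Aa mm}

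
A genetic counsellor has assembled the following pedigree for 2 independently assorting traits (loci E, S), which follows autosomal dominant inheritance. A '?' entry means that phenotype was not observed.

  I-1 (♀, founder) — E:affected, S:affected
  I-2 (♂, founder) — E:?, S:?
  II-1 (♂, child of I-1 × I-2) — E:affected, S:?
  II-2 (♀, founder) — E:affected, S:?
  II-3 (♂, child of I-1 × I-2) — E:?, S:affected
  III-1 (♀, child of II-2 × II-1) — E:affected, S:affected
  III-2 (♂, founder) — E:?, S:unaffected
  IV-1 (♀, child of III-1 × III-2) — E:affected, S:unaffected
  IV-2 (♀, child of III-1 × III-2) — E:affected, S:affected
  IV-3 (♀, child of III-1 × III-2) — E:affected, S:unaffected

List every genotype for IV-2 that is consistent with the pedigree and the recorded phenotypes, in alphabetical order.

E/I-1 aff ·: Ee|EE
E/I-2 ? ·: ee|Ee|EE
E/II-1 aff I-1×I-2: Ee|EE
E/II-2 aff ·: Ee|EE
E/II-3 ? I-1×I-2: ee|Ee|EE
E/III-1 aff II-2×II-1: Ee|EE
E/III-2 ? ·: ee|Ee|EE
E/IV-1 aff III-1×III-2: Ee|EE
E/IV-2 aff III-1×III-2: Ee|EE
E/IV-3 aff III-1×III-2: Ee|EE
⇒ E over [I-1,I-2,II-1,II-2,II-3,III-1,III-2,IV-1,IV-2,IV-3]: 836 consistent
S/I-1 aff ·: Ss|SS
S/I-2 ? ·: ss|Ss|SS
S/II-1 ? I-1×I-2: ss|Ss|SS
S/II-2 ? ·: ss|Ss|SS
S/II-3 aff I-1×I-2: Ss|SS
S/III-1 aff II-2×II-1: Ss
S/III-2 un ·: ss
S/IV-1 un III-1×III-2: ss
S/IV-2 aff III-1×III-2: Ss
S/IV-3 un III-1×III-2: ss
⇒ S over [I-1,I-2,II-1,II-2,II-3,III-1,III-2,IV-1,IV-2,IV-3]: 44 consistent

IV-2 ∈ {EE Ss, Ee Ss}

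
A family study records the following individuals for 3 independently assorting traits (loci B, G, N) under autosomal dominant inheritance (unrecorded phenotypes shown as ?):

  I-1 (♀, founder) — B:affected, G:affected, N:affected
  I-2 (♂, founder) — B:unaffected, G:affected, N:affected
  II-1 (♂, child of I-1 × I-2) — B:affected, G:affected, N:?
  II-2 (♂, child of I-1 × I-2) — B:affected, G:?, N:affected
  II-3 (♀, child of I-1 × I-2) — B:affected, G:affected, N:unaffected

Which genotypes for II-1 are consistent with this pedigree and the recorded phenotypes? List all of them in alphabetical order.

II-1 ∈ {Bb GG NN, Bb GG Nn, Bb GG nn, Bb Gg NN, Bb Gg Nn, Bb Gg nn}

B/I-1 aff ·: Bb|BB
B/I-2 un ·: bb
B/II-1 aff I-1×I-2: Bb
B/II-2 aff I-1×I-2: Bb
B/II-3 aff I-1×I-2: Bb
⇒ B over [I-1,I-2,II-1,II-2,II-3]: 2 consistent
G/I-1 aff ·: Gg|GG
G/I-2 aff ·: Gg|GG
G/II-1 aff I-1×I-2: Gg|GG
G/II-2 ? I-1×I-2: gg|Gg|GG
G/II-3 aff I-1×I-2: Gg|GG
⇒ G over [I-1,I-2,II-1,II-2,II-3]: 29 consistent
N/I-1 aff ·: Nn
N/I-2 aff ·: Nn
N/II-1 ? I-1×I-2: nn|Nn|NN
N/II-2 aff I-1×I-2: Nn|NN
N/II-3 un I-1×I-2: nn
⇒ N over [I-1,I-2,II-1,II-2,II-3]: 6 consistent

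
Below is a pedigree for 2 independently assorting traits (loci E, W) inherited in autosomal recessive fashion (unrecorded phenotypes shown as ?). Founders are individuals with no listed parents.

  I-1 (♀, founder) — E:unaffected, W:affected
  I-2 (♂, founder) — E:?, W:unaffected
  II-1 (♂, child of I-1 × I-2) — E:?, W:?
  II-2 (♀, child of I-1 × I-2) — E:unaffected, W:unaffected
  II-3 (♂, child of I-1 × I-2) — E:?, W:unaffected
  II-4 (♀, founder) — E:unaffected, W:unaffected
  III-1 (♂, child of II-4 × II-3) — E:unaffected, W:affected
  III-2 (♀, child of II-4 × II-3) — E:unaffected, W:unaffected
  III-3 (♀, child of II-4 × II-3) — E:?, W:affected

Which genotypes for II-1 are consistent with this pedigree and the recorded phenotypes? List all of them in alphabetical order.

II-1 ∈ {EE Ww, EE ww, Ee Ww, Ee ww, ee Ww, ee ww}

E/I-1 un ·: EE|Ee
E/I-2 ? ·: EE|Ee|ee
E/II-1 ? I-1×I-2: EE|Ee|ee
E/II-2 un I-1×I-2: EE|Ee
E/II-3 ? I-1×I-2: EE|Ee|ee
E/II-4 un ·: EE|Ee
E/III-1 un II-4×II-3: EE|Ee
E/III-2 un II-4×II-3: EE|Ee
E/III-3 ? II-4×II-3: EE|Ee|ee
⇒ E over [I-1,I-2,II-1,II-2,II-3,II-4,III-1,III-2,III-3]: 499 consistent
W/I-1 aff ·: ww
W/I-2 un ·: WW|Ww
W/II-1 ? I-1×I-2: Ww|ww
W/II-2 un I-1×I-2: Ww
W/II-3 un I-1×I-2: Ww
W/II-4 un ·: Ww
W/III-1 aff II-4×II-3: ww
W/III-2 un II-4×II-3: WW|Ww
W/III-3 aff II-4×II-3: ww
⇒ W over [I-1,I-2,II-1,II-2,II-3,II-4,III-1,III-2,III-3]: 6 consistent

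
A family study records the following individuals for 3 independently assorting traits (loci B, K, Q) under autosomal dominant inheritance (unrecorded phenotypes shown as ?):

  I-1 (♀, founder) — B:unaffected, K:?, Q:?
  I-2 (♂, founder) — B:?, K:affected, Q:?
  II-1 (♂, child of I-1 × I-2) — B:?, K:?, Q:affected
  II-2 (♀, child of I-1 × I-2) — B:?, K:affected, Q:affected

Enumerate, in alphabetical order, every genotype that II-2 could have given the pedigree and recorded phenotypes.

II-2 ∈ {Bb KK QQ, Bb KK Qq, Bb Kk QQ, Bb Kk Qq, bb KK QQ, bb KK Qq, bb Kk QQ, bb Kk Qq}

B/I-1 un ·: bb
B/I-2 ? ·: bb|Bb|BB
B/II-1 ? I-1×I-2: bb|Bb
B/II-2 ? I-1×I-2: bb|Bb
⇒ B over [I-1,I-2,II-1,II-2]: 6 consistent
K/I-1 ? ·: kk|Kk|KK
K/I-2 aff ·: Kk|KK
K/II-1 ? I-1×I-2: kk|Kk|KK
K/II-2 aff I-1×I-2: Kk|KK
⇒ K over [I-1,I-2,II-1,II-2]: 18 consistent
Q/I-1 ? ·: qq|Qq|QQ
Q/I-2 ? ·: qq|Qq|QQ
Q/II-1 aff I-1×I-2: Qq|QQ
Q/II-2 aff I-1×I-2: Qq|QQ
⇒ Q over [I-1,I-2,II-1,II-2]: 17 consistent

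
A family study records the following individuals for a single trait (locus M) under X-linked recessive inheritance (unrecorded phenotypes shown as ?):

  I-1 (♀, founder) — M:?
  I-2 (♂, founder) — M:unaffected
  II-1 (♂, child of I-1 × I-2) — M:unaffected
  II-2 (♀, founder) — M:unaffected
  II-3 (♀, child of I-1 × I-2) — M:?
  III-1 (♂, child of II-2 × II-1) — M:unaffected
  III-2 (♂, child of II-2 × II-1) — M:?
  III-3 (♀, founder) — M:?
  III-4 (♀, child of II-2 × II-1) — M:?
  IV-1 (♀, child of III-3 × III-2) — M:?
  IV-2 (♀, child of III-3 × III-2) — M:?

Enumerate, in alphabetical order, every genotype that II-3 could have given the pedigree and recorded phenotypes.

II-3 ∈ {X^MX^M, X^MX^m}

M/I-1 ? ·: X^MX^M|X^MX^m
M/I-2 un ·: X^MY
M/II-1 un I-1×I-2: X^MY
M/II-2 un ·: X^MX^M|X^MX^m
M/II-3 ? I-1×I-2: X^MX^M|X^MX^m
M/III-1 un II-2×II-1: X^MY
M/III-2 ? II-2×II-1: X^MY|X^mY
M/III-3 ? ·: X^MX^M|X^MX^m|X^mX^m
M/III-4 ? II-2×II-1: X^MX^M|X^MX^m
M/IV-1 ? III-3×III-2: X^MX^M|X^MX^m|X^mX^m
M/IV-2 ? III-3×III-2: X^MX^M|X^MX^m|X^mX^m
⇒ M over [I-1,I-2,II-1,II-2,II-3,III-1,III-2,III-3,III-4,IV-1,IV-2]: 90 consistent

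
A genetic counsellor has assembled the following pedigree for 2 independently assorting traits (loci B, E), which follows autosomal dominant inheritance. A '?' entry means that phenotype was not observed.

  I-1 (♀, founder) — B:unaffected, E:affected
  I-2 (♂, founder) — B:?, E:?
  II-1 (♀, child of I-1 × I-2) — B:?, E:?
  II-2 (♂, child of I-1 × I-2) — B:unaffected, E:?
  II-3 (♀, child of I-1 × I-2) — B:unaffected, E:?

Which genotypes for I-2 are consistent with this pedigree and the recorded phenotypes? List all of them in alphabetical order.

I-2 ∈ {Bb EE, Bb Ee, Bb ee, bb EE, bb Ee, bb ee}

B/I-1 un ·: bb
B/I-2 ? ·: bb|Bb
B/II-1 ? I-1×I-2: bb|Bb
B/II-2 un I-1×I-2: bb
B/II-3 un I-1×I-2: bb
⇒ B over [I-1,I-2,II-1,II-2,II-3]: 3 consistent
E/I-1 aff ·: Ee|EE
E/I-2 ? ·: ee|Ee|EE
E/II-1 ? I-1×I-2: ee|Ee|EE
E/II-2 ? I-1×I-2: ee|Ee|EE
E/II-3 ? I-1×I-2: ee|Ee|EE
⇒ E over [I-1,I-2,II-1,II-2,II-3]: 53 consistent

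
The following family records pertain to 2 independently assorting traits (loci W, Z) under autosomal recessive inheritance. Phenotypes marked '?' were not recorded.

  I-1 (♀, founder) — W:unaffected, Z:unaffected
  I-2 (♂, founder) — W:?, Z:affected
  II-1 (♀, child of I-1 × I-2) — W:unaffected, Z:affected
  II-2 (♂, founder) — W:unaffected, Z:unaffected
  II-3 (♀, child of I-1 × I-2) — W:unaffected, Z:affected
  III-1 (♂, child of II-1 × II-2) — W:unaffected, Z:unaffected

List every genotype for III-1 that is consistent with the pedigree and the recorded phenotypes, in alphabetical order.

III-1 ∈ {WW Zz, Ww Zz}

W/I-1 un ·: WW|Ww
W/I-2 ? ·: WW|Ww|ww
W/II-1 un I-1×I-2: WW|Ww
W/II-2 un ·: WW|Ww
W/II-3 un I-1×I-2: WW|Ww
W/III-1 un II-1×II-2: WW|Ww
⇒ W over [I-1,I-2,II-1,II-2,II-3,III-1]: 53 consistent
Z/I-1 un ·: Zz
Z/I-2 aff ·: zz
Z/II-1 aff I-1×I-2: zz
Z/II-2 un ·: ZZ|Zz
Z/II-3 aff I-1×I-2: zz
Z/III-1 un II-1×II-2: Zz
⇒ Z over [I-1,I-2,II-1,II-2,II-3,III-1]: 2 consistent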